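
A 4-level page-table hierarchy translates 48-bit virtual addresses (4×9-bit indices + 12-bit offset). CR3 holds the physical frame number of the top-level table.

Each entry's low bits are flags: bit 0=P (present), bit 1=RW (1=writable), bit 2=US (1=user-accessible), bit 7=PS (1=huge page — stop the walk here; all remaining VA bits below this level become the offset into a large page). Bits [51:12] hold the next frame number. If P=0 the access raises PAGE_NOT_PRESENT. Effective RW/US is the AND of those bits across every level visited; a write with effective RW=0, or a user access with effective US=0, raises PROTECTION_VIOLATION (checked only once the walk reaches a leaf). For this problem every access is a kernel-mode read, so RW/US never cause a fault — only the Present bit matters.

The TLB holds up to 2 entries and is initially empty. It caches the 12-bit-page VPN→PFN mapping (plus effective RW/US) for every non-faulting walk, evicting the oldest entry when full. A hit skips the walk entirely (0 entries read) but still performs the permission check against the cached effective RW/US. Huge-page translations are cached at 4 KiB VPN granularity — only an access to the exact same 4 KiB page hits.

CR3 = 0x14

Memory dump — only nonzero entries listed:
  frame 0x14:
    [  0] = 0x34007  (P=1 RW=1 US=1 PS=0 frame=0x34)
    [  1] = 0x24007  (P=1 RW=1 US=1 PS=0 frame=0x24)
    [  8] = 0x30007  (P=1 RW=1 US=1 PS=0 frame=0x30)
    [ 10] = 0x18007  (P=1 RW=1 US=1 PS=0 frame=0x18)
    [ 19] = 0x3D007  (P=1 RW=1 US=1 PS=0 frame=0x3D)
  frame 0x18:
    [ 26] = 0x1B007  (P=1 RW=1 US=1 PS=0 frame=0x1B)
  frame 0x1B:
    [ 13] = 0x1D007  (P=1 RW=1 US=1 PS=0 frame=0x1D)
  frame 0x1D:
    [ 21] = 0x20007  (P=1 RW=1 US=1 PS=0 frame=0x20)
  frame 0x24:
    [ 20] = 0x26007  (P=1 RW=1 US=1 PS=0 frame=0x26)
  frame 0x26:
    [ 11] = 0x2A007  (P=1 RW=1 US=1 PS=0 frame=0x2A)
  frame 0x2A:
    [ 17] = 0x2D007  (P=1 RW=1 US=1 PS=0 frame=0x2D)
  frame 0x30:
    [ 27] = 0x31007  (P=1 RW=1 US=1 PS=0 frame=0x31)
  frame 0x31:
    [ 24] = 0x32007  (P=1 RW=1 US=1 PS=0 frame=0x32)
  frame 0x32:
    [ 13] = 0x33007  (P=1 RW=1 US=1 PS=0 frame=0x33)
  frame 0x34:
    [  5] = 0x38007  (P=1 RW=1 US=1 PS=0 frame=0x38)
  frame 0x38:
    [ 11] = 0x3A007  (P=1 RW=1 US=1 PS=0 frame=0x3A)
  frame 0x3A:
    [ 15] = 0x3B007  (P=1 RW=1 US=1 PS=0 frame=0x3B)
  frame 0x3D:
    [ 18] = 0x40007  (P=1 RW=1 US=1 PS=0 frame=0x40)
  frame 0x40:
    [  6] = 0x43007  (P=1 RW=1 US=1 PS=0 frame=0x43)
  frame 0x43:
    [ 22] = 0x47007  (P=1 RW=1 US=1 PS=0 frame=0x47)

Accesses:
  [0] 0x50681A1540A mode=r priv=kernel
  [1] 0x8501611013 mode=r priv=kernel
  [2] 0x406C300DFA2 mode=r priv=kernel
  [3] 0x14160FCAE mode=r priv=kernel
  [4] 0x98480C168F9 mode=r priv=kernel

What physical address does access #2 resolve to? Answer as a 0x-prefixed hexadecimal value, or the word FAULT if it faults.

Walk each access:
#0 VA=0x50681A1540A (r,kernel):
  L0: frame=0x14 idx=10 entry=0x18007 [P=1 RW=1 US=1 PS=0]
  L1: frame=0x18 idx=26 entry=0x1B007 [P=1 RW=1 US=1 PS=0]
  L2: frame=0x1B idx=13 entry=0x1D007 [P=1 RW=1 US=1 PS=0]
  L3: frame=0x1D idx=21 entry=0x20007 [P=1 RW=1 US=1 PS=0]
  ⇒ phys 0x2040A  [4 reads]
#1 VA=0x8501611013 (r,kernel):
  L0: frame=0x14 idx=1 entry=0x24007 [P=1 RW=1 US=1 PS=0]
  L1: frame=0x24 idx=20 entry=0x26007 [P=1 RW=1 US=1 PS=0]
  L2: frame=0x26 idx=11 entry=0x2A007 [P=1 RW=1 US=1 PS=0]
  L3: frame=0x2A idx=17 entry=0x2D007 [P=1 RW=1 US=1 PS=0]
  ⇒ phys 0x2D013  [4 reads]
#2 VA=0x406C300DFA2 (r,kernel):
  L0: frame=0x14 idx=8 entry=0x30007 [P=1 RW=1 US=1 PS=0]
  L1: frame=0x30 idx=27 entry=0x31007 [P=1 RW=1 US=1 PS=0]
  L2: frame=0x31 idx=24 entry=0x32007 [P=1 RW=1 US=1 PS=0]
  L3: frame=0x32 idx=13 entry=0x33007 [P=1 RW=1 US=1 PS=0]
  ⇒ phys 0x33FA2  [4 reads]
#3 VA=0x14160FCAE (r,kernel):
  L0: frame=0x14 idx=0 entry=0x34007 [P=1 RW=1 US=1 PS=0]
  L1: frame=0x34 idx=5 entry=0x38007 [P=1 RW=1 US=1 PS=0]
  L2: frame=0x38 idx=11 entry=0x3A007 [P=1 RW=1 US=1 PS=0]
  L3: frame=0x3A idx=15 entry=0x3B007 [P=1 RW=1 US=1 PS=0]
  ⇒ phys 0x3BCAE  [4 reads]
#4 VA=0x98480C168F9 (r,kernel):
  L0: frame=0x14 idx=19 entry=0x3D007 [P=1 RW=1 US=1 PS=0]
  L1: frame=0x3D idx=18 entry=0x40007 [P=1 RW=1 US=1 PS=0]
  L2: frame=0x40 idx=6 entry=0x43007 [P=1 RW=1 US=1 PS=0]
  L3: frame=0x43 idx=22 entry=0x47007 [P=1 RW=1 US=1 PS=0]
  ⇒ phys 0x478F9  [4 reads]

Access #2 PA: 0x33FA2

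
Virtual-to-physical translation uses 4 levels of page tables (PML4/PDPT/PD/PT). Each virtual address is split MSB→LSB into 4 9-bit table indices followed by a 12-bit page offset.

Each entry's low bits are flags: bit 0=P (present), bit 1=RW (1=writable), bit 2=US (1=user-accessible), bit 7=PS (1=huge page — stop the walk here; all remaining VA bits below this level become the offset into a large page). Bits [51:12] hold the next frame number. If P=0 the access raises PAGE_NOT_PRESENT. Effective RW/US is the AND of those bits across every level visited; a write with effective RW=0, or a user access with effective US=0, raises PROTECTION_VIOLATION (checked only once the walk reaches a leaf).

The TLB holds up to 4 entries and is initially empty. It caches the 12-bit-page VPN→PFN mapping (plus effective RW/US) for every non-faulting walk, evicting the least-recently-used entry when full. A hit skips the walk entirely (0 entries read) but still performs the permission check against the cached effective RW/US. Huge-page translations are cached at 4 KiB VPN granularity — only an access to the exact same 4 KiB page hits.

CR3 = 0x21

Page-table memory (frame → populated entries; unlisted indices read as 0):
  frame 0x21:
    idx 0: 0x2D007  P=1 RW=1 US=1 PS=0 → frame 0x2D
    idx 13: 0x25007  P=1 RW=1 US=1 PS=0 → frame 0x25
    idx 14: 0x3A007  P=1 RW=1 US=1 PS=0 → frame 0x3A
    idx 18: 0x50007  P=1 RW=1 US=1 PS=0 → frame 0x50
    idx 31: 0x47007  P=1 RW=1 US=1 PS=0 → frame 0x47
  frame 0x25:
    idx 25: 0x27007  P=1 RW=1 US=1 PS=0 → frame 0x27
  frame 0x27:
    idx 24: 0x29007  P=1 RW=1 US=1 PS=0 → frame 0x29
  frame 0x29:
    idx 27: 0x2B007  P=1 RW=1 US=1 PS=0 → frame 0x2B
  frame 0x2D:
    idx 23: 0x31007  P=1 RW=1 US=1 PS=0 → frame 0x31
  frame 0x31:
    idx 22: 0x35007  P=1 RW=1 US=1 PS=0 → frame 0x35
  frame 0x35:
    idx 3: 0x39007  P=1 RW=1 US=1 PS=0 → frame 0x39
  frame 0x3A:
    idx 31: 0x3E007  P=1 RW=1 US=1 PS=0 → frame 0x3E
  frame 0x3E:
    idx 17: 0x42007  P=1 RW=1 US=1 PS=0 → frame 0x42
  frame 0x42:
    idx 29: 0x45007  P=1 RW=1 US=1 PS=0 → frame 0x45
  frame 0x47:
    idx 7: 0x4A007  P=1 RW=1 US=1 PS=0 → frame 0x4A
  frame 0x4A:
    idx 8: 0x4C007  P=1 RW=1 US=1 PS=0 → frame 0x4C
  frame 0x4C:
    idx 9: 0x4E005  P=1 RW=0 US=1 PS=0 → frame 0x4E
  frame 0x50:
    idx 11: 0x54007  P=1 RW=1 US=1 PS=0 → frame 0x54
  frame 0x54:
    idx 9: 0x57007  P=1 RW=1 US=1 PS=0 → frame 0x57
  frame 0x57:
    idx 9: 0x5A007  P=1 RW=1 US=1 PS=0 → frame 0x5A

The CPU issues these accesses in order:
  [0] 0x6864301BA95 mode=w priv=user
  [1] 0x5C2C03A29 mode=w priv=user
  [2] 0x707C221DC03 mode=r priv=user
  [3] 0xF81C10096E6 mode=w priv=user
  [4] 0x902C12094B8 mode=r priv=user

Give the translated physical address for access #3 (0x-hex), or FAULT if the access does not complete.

Trace:
#0 VA=0x6864301BA95 (w,user):
  [0] read 0x21 idx=13: raw=0x25007 flags P=1 W=1 U=1 S=0
  [1] read 0x25 idx=25: raw=0x27007 flags P=1 W=1 U=1 S=0
  [2] read 0x27 idx=24: raw=0x29007 flags P=1 W=1 U=1 S=0
  [3] read 0x29 idx=27: raw=0x2B007 flags P=1 W=1 U=1 S=0
  ⇒ phys 0x2BA95  [4 reads]
#1 VA=0x5C2C03A29 (w,user):
  [0] read 0x21 idx=0: raw=0x2D007 flags P=1 W=1 U=1 S=0
  [1] read 0x2D idx=23: raw=0x31007 flags P=1 W=1 U=1 S=0
  [2] read 0x31 idx=22: raw=0x35007 flags P=1 W=1 U=1 S=0
  [3] read 0x35 idx=3: raw=0x39007 flags P=1 W=1 U=1 S=0
  ⇒ phys 0x39A29  [4 reads]
#2 VA=0x707C221DC03 (r,user):
  [0] read 0x21 idx=14: raw=0x3A007 flags P=1 W=1 U=1 S=0
  [1] read 0x3A idx=31: raw=0x3E007 flags P=1 W=1 U=1 S=0
  [2] read 0x3E idx=17: raw=0x42007 flags P=1 W=1 U=1 S=0
  [3] read 0x42 idx=29: raw=0x45007 flags P=1 W=1 U=1 S=0
  ⇒ phys 0x45C03  [4 reads]
#3 VA=0xF81C10096E6 (w,user):
  [0] read 0x21 idx=31: raw=0x47007 flags P=1 W=1 U=1 S=0
  [1] read 0x47 idx=7: raw=0x4A007 flags P=1 W=1 U=1 S=0
  [2] read 0x4A idx=8: raw=0x4C007 flags P=1 W=1 U=1 S=0
  [3] read 0x4C idx=9: raw=0x4E005 flags P=1 W=0 U=1 S=0
  → PROTECTION_VIOLATION  (4 entries read)
#4 VA=0x902C12094B8 (r,user):
  [0] read 0x21 idx=18: raw=0x50007 flags P=1 W=1 U=1 S=0
  [1] read 0x50 idx=11: raw=0x54007 flags P=1 W=1 U=1 S=0
  [2] read 0x54 idx=9: raw=0x57007 flags P=1 W=1 U=1 S=0
  [3] read 0x57 idx=9: raw=0x5A007 flags P=1 W=1 U=1 S=0
  ⇒ phys 0x5A4B8  [4 reads]

Access #3 PA: FAULT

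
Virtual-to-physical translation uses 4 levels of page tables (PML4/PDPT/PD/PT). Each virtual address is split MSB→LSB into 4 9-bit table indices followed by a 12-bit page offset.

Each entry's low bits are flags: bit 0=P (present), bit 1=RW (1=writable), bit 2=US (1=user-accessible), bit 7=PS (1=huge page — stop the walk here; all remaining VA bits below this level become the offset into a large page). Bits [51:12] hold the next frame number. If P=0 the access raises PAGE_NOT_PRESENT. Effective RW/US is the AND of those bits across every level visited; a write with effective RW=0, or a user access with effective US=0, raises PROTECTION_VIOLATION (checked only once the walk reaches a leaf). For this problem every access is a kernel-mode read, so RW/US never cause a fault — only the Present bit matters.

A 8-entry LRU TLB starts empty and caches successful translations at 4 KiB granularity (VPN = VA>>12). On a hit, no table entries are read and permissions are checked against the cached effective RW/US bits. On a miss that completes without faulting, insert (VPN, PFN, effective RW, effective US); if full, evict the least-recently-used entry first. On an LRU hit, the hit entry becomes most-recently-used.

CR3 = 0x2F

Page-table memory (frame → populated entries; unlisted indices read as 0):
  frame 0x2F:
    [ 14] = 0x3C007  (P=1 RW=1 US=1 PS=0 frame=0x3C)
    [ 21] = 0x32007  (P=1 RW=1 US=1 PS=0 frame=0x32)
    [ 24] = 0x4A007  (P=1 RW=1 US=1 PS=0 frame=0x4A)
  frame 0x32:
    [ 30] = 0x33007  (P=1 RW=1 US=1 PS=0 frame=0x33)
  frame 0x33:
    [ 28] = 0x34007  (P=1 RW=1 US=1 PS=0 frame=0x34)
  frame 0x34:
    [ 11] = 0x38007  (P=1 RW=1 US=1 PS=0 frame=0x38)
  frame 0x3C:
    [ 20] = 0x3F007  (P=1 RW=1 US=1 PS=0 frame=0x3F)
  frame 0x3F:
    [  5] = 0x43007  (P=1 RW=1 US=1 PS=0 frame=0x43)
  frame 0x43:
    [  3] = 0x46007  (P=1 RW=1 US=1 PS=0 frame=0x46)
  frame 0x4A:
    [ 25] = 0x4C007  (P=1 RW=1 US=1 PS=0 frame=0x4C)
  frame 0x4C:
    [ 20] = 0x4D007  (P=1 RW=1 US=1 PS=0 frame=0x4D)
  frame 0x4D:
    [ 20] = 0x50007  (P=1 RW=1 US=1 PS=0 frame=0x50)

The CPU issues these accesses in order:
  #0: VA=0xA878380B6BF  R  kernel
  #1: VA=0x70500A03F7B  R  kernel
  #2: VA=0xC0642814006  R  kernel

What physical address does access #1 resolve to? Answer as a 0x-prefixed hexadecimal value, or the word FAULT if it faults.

Per-access translation:
#0 VA=0xA878380B6BF (r,kernel):
  L0 @0x2F[21] → 0x32007  P=1,RW=1,US=1,PS=0
  L1 @0x32[30] → 0x33007  P=1,RW=1,US=1,PS=0
  L2 @0x33[28] → 0x34007  P=1,RW=1,US=1,PS=0
  L3 @0x34[11] → 0x38007  P=1,RW=1,US=1,PS=0
  ✓ 0x386BF  — 4 lookups
#1 VA=0x70500A03F7B (r,kernel):
  L0 @0x2F[14] → 0x3C007  P=1,RW=1,US=1,PS=0
  L1 @0x3C[20] → 0x3F007  P=1,RW=1,US=1,PS=0
  L2 @0x3F[5] → 0x43007  P=1,RW=1,US=1,PS=0
  L3 @0x43[3] → 0x46007  P=1,RW=1,US=1,PS=0
  ✓ 0x46F7B  — 4 lookups
#2 VA=0xC0642814006 (r,kernel):
  L0 @0x2F[24] → 0x4A007  P=1,RW=1,US=1,PS=0
  L1 @0x4A[25] → 0x4C007  P=1,RW=1,US=1,PS=0
  L2 @0x4C[20] → 0x4D007  P=1,RW=1,US=1,PS=0
  L3 @0x4D[20] → 0x50007  P=1,RW=1,US=1,PS=0
  ✓ 0x50006  — 4 lookups

Access #1 PA: 0x46F7B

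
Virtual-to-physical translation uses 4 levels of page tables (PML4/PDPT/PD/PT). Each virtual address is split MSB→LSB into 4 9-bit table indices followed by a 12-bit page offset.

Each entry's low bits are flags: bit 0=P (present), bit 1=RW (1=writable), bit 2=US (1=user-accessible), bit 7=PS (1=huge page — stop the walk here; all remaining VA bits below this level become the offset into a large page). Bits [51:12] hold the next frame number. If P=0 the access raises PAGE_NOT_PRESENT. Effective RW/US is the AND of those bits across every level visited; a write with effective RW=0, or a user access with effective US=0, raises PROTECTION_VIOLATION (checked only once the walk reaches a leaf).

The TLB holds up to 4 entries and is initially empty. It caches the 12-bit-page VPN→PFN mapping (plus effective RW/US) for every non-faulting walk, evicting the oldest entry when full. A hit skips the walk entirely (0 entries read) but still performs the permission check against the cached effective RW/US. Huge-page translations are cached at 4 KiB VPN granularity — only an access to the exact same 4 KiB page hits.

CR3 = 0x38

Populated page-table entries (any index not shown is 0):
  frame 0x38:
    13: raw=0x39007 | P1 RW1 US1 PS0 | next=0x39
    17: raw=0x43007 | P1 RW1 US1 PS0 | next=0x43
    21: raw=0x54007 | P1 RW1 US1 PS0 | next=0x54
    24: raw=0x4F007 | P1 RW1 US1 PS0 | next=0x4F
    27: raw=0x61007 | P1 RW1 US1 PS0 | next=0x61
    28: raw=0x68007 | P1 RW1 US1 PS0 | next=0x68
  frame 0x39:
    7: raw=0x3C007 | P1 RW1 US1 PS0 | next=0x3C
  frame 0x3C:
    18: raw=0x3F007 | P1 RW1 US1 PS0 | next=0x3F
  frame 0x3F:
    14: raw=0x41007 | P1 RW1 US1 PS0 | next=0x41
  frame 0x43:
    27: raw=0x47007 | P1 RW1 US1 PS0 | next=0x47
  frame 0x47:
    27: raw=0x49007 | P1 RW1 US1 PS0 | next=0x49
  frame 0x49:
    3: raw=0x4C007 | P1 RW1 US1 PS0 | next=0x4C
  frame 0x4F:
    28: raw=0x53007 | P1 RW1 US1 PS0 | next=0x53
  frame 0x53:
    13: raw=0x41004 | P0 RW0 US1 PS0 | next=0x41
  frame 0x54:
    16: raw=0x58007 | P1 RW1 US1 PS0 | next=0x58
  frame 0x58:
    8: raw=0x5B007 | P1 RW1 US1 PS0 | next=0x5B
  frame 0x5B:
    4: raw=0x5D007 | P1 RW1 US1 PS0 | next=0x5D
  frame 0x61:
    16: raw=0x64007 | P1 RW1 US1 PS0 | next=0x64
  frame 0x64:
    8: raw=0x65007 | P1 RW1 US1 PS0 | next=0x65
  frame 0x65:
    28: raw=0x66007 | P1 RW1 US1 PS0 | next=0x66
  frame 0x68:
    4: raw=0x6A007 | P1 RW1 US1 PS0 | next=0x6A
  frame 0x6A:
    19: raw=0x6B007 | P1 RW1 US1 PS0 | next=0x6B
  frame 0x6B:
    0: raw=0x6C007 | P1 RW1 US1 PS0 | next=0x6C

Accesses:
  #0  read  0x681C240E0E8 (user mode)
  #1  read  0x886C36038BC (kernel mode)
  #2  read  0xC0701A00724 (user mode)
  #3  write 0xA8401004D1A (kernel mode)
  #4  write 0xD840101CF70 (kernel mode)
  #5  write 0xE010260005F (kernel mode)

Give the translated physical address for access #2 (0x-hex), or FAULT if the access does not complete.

Walk each access:
#0 VA=0x681C240E0E8 (r,user):
  L0: frame=0x38 idx=13 entry=0x39007 [P=1 RW=1 US=1 PS=0]
  L1: frame=0x39 idx=7 entry=0x3C007 [P=1 RW=1 US=1 PS=0]
  L2: frame=0x3C idx=18 entry=0x3F007 [P=1 RW=1 US=1 PS=0]
  L3: frame=0x3F idx=14 entry=0x41007 [P=1 RW=1 US=1 PS=0]
  → PA=0x410E8  (4 entries read)
#1 VA=0x886C36038BC (r,kernel):
  L0: frame=0x38 idx=17 entry=0x43007 [P=1 RW=1 US=1 PS=0]
  L1: frame=0x43 idx=27 entry=0x47007 [P=1 RW=1 US=1 PS=0]
  L2: frame=0x47 idx=27 entry=0x49007 [P=1 RW=1 US=1 PS=0]
  L3: frame=0x49 idx=3 entry=0x4C007 [P=1 RW=1 US=1 PS=0]
  → PA=0x4C8BC  (4 entries read)
#2 VA=0xC0701A00724 (r,user):
  L0: frame=0x38 idx=24 entry=0x4F007 [P=1 RW=1 US=1 PS=0]
  L1: frame=0x4F idx=28 entry=0x53007 [P=1 RW=1 US=1 PS=0]
  L2: frame=0x53 idx=13 entry=0x41004 [P=0 RW=0 US=1 PS=0]
  ⇒ fault: PAGE_NOT_PRESENT  — 3 lookups
#3 VA=0xA8401004D1A (w,kernel):
  L0: frame=0x38 idx=21 entry=0x54007 [P=1 RW=1 US=1 PS=0]
  L1: frame=0x54 idx=16 entry=0x58007 [P=1 RW=1 US=1 PS=0]
  L2: frame=0x58 idx=8 entry=0x5B007 [P=1 RW=1 US=1 PS=0]
  L3: frame=0x5B idx=4 entry=0x5D007 [P=1 RW=1 US=1 PS=0]
  → PA=0x5DD1A  (4 entries read)
#4 VA=0xD840101CF70 (w,kernel):
  L0: frame=0x38 idx=27 entry=0x61007 [P=1 RW=1 US=1 PS=0]
  L1: frame=0x61 idx=16 entry=0x64007 [P=1 RW=1 US=1 PS=0]
  L2: frame=0x64 idx=8 entry=0x65007 [P=1 RW=1 US=1 PS=0]
  L3: frame=0x65 idx=28 entry=0x66007 [P=1 RW=1 US=1 PS=0]
  → PA=0x66F70  (4 entries read)
#5 VA=0xE010260005F (w,kernel):
  L0: frame=0x38 idx=28 entry=0x68007 [P=1 RW=1 US=1 PS=0]
  L1: frame=0x68 idx=4 entry=0x6A007 [P=1 RW=1 US=1 PS=0]
  L2: frame=0x6A idx=19 entry=0x6B007 [P=1 RW=1 US=1 PS=0]
  L3: frame=0x6B idx=0 entry=0x6C007 [P=1 RW=1 US=1 PS=0]
  → PA=0x6C05F  (4 entries read)

Access #2 PA: FAULT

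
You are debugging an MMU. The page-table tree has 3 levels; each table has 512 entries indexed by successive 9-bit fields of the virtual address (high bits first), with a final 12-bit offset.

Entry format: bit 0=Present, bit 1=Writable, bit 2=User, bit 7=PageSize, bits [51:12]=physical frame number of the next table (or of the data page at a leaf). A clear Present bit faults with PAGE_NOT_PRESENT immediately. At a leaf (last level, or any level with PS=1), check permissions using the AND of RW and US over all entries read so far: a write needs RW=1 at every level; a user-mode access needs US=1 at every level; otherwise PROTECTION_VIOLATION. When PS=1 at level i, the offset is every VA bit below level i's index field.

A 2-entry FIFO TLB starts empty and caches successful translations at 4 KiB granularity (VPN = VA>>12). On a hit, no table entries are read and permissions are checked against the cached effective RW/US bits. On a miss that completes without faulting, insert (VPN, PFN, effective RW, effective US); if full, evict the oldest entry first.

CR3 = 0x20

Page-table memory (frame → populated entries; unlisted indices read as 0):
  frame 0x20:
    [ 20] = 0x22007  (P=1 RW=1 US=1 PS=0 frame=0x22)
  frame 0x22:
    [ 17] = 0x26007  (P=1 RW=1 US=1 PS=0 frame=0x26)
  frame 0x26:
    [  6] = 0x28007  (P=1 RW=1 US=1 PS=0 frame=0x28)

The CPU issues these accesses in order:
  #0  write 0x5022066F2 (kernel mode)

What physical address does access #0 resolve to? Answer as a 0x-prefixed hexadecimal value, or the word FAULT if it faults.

Trace:
#0 VA=0x5022066F2 (w,kernel):
  L0: frame=0x20 idx=20 entry=0x22007 [P=1 RW=1 US=1 PS=0]
  L1: frame=0x22 idx=17 entry=0x26007 [P=1 RW=1 US=1 PS=0]
  L2: frame=0x26 idx=6 entry=0x28007 [P=1 RW=1 US=1 PS=0]
  ✓ 0x286F2  — 3 lookups

Access #0 PA: 0x286F2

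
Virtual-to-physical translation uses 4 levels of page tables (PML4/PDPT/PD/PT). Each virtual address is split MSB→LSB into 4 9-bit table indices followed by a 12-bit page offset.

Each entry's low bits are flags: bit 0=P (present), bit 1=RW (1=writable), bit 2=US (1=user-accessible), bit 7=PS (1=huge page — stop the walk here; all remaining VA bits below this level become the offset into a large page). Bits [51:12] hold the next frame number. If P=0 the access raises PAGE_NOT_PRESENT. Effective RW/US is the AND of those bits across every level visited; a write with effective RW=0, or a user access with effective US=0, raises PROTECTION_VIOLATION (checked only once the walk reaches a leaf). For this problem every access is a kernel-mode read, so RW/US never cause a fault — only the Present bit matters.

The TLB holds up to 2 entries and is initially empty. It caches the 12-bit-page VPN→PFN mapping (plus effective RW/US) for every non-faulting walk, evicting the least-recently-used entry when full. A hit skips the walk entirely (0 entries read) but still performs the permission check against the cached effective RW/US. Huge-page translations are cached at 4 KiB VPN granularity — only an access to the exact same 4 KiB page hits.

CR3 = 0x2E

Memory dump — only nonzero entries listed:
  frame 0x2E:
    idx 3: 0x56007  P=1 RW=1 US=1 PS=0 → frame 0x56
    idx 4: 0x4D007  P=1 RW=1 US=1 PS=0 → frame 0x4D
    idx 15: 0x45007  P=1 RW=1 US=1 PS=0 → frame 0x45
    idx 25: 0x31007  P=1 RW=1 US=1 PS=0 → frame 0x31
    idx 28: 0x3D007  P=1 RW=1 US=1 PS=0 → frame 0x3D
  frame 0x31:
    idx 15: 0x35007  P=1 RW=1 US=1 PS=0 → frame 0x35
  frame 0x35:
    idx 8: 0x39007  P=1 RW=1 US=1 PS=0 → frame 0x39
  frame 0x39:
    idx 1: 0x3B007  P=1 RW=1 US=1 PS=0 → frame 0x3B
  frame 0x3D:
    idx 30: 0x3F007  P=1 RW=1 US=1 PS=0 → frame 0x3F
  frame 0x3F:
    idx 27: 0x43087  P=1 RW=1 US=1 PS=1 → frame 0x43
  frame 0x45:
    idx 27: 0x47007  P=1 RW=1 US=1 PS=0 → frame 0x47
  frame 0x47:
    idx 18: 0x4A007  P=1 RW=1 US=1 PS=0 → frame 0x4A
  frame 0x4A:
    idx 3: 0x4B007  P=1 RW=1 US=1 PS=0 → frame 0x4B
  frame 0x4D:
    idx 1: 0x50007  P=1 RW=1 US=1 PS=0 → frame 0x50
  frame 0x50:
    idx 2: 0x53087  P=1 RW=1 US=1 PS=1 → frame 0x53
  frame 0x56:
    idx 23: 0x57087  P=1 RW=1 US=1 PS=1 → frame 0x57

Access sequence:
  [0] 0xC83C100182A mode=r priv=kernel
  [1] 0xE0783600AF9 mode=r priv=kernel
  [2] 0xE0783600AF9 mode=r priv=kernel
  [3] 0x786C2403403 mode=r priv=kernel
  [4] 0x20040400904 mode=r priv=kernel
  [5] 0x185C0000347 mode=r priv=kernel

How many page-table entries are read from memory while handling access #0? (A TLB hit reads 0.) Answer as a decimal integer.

Trace:
#0 VA=0xC83C100182A (r,kernel):
  [0] read 0x2E idx=25: raw=0x31007 flags P=1 W=1 U=1 S=0
  [1] read 0x31 idx=15: raw=0x35007 flags P=1 W=1 U=1 S=0
  [2] read 0x35 idx=8: raw=0x39007 flags P=1 W=1 U=1 S=0
  [3] read 0x39 idx=1: raw=0x3B007 flags P=1 W=1 U=1 S=0
  ⇒ phys 0x3B82A  [4 reads]
#1 VA=0xE0783600AF9 (r,kernel):
  [0] read 0x2E idx=28: raw=0x3D007 flags P=1 W=1 U=1 S=0
  [1] read 0x3D idx=30: raw=0x3F007 flags P=1 W=1 U=1 S=0
  [2] read 0x3F idx=27: raw=0x43087 flags P=1 W=1 U=1 S=1
  ⇒ phys 0x43AF9 (huge @L2)  [3 reads]
#2 VA=0xE0783600AF9 (r,kernel):
  TLB hit vpn=0xE0783600 → PA=0x43AF9
#3 VA=0x786C2403403 (r,kernel):
  [0] read 0x2E idx=15: raw=0x45007 flags P=1 W=1 U=1 S=0
  [1] read 0x45 idx=27: raw=0x47007 flags P=1 W=1 U=1 S=0
  [2] read 0x47 idx=18: raw=0x4A007 flags P=1 W=1 U=1 S=0
  [3] read 0x4A idx=3: raw=0x4B007 flags P=1 W=1 U=1 S=0
  ⇒ phys 0x4B403  [4 reads]
#4 VA=0x20040400904 (r,kernel):
  [0] read 0x2E idx=4: raw=0x4D007 flags P=1 W=1 U=1 S=0
  [1] read 0x4D idx=1: raw=0x50007 flags P=1 W=1 U=1 S=0
  [2] read 0x50 idx=2: raw=0x53087 flags P=1 W=1 U=1 S=1
  ⇒ phys 0x53904 (huge @L2)  [3 reads]
#5 VA=0x185C0000347 (r,kernel):
  [0] read 0x2E idx=3: raw=0x56007 flags P=1 W=1 U=1 S=0
  [1] read 0x56 idx=23: raw=0x57087 flags P=1 W=1 U=1 S=1
  ⇒ phys 0x57347 (huge @L1)  [2 reads]

Entries read for #0: 4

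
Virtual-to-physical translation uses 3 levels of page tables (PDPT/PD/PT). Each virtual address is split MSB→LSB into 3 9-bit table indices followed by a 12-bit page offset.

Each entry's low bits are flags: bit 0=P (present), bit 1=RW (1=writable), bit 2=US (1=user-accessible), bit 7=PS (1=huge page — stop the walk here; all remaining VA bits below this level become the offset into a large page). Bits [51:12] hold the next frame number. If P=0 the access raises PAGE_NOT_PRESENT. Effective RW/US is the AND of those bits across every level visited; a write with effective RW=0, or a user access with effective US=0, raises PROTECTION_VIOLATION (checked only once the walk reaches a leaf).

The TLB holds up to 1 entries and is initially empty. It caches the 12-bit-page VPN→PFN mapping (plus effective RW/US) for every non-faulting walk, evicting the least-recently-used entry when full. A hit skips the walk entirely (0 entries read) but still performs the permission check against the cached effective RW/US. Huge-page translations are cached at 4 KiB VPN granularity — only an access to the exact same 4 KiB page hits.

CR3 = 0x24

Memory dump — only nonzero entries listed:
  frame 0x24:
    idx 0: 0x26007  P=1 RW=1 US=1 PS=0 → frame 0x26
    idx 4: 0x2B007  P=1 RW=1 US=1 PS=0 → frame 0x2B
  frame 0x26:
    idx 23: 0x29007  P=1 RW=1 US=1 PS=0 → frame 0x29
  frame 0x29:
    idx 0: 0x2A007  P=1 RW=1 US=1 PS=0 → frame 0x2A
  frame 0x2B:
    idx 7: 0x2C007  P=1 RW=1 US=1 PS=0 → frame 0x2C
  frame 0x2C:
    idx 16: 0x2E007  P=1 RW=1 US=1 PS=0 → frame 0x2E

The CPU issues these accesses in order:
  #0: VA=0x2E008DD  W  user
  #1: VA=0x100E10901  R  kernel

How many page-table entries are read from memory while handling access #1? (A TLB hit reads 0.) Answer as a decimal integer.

Walk each access:
#0 VA=0x2E008DD (w,user):
  lvl0: tbl 0x24, slot 0 ⇒ 0x26007 (P1/RW1/US1/PS0)
  lvl1: tbl 0x26, slot 23 ⇒ 0x29007 (P1/RW1/US1/PS0)
  lvl2: tbl 0x29, slot 0 ⇒ 0x2A007 (P1/RW1/US1/PS0)
  ⇒ phys 0x2A8DD  [3 reads]
#1 VA=0x100E10901 (r,kernel):
  lvl0: tbl 0x24, slot 4 ⇒ 0x2B007 (P1/RW1/US1/PS0)
  lvl1: tbl 0x2B, slot 7 ⇒ 0x2C007 (P1/RW1/US1/PS0)
  lvl2: tbl 0x2C, slot 16 ⇒ 0x2E007 (P1/RW1/US1/PS0)
  ⇒ phys 0x2E901  [3 reads]

Entries read for #1: 3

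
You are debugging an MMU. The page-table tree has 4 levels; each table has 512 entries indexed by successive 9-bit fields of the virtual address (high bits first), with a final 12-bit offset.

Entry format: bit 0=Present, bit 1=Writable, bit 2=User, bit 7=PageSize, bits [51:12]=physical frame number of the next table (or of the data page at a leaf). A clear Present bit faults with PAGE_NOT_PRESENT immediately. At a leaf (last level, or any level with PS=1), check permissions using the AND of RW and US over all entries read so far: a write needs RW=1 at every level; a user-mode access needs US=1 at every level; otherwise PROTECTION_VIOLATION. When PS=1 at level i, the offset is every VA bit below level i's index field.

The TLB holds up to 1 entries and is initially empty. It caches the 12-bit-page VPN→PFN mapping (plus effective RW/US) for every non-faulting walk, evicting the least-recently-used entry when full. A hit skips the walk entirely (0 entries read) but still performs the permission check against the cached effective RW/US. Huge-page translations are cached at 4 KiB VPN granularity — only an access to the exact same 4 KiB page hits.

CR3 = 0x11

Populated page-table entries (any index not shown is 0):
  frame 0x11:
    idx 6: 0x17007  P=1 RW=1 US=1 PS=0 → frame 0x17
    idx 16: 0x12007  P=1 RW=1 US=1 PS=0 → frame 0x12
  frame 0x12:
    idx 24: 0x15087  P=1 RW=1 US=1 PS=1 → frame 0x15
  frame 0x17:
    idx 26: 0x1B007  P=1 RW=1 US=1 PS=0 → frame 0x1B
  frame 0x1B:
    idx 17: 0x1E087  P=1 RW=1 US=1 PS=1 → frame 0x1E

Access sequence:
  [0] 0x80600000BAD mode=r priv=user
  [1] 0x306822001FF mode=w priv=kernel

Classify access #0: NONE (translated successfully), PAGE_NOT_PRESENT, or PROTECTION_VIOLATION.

Walk each access:
#0 VA=0x80600000BAD (r,user):
  L0: frame=0x11 idx=16 entry=0x12007 [P=1 RW=1 US=1 PS=0]
  L1: frame=0x12 idx=24 entry=0x15087 [P=1 RW=1 US=1 PS=1]
  ⇒ phys 0x15BAD (huge @L1)  [2 reads]
#1 VA=0x306822001FF (w,kernel):
  L0: frame=0x11 idx=6 entry=0x17007 [P=1 RW=1 US=1 PS=0]
  L1: frame=0x17 idx=26 entry=0x1B007 [P=1 RW=1 US=1 PS=0]
  L2: frame=0x1B idx=17 entry=0x1E087 [P=1 RW=1 US=1 PS=1]
  ⇒ phys 0x1E1FF (huge @L2)  [3 reads]

Access #0 fault: NONE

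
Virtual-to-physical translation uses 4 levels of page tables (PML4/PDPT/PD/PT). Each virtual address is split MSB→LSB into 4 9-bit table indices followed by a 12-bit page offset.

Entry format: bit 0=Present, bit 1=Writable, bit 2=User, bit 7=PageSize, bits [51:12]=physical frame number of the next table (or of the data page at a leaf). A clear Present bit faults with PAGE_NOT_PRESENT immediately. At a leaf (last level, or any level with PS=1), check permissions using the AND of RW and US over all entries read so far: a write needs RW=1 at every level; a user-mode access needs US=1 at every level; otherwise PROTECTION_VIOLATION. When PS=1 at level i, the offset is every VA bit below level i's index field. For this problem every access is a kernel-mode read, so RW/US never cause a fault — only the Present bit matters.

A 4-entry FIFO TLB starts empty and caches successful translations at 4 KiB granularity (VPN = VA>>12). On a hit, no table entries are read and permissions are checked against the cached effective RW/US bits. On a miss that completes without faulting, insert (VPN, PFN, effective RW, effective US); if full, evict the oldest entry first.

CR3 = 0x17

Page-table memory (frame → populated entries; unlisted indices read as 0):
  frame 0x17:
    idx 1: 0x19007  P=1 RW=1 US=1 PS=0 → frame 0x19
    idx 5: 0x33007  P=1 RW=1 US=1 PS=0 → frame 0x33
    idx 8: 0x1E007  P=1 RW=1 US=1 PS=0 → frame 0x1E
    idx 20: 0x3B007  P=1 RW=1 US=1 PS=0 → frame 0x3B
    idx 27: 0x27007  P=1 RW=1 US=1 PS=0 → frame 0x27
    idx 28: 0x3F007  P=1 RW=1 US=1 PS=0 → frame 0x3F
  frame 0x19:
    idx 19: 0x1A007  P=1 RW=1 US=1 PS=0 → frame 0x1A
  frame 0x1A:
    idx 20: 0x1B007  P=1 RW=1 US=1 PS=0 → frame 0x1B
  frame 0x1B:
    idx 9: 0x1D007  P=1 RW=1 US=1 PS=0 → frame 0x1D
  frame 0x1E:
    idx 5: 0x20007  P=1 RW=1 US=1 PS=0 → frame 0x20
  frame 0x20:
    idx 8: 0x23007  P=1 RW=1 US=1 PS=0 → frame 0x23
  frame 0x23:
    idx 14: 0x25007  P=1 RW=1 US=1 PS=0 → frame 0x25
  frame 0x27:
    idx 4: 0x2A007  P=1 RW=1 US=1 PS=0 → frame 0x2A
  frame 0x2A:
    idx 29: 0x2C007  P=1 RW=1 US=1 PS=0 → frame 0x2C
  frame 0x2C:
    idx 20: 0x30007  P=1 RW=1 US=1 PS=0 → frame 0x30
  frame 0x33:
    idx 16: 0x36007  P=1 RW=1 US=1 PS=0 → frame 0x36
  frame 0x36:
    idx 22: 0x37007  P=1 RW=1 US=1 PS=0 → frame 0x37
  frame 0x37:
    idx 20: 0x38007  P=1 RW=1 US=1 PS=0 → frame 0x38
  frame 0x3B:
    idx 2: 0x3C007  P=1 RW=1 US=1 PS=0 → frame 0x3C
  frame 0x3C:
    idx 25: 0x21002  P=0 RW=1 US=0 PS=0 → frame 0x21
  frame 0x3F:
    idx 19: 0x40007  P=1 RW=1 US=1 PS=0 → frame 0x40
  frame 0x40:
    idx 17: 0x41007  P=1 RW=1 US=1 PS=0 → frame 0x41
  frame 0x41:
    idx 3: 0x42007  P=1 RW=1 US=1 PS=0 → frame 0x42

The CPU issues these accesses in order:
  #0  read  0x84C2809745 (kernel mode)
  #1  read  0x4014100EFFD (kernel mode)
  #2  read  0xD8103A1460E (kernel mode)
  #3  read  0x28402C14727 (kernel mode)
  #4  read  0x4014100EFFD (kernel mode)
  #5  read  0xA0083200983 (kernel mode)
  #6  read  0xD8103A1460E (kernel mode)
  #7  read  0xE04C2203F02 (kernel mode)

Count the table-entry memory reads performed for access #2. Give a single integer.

Walk each access:
#0 VA=0x84C2809745 (r,kernel):
  [0] read 0x17 idx=1: raw=0x19007 flags P=1 W=1 U=1 S=0
  [1] read 0x19 idx=19: raw=0x1A007 flags P=1 W=1 U=1 S=0
  [2] read 0x1A idx=20: raw=0x1B007 flags P=1 W=1 U=1 S=0
  [3] read 0x1B idx=9: raw=0x1D007 flags P=1 W=1 U=1 S=0
  → PA=0x1D745  (4 entries read)
#1 VA=0x4014100EFFD (r,kernel):
  [0] read 0x17 idx=8: raw=0x1E007 flags P=1 W=1 U=1 S=0
  [1] read 0x1E idx=5: raw=0x20007 flags P=1 W=1 U=1 S=0
  [2] read 0x20 idx=8: raw=0x23007 flags P=1 W=1 U=1 S=0
  [3] read 0x23 idx=14: raw=0x25007 flags P=1 W=1 U=1 S=0
  → PA=0x25FFD  (4 entries read)
#2 VA=0xD8103A1460E (r,kernel):
  [0] read 0x17 idx=27: raw=0x27007 flags P=1 W=1 U=1 S=0
  [1] read 0x27 idx=4: raw=0x2A007 flags P=1 W=1 U=1 S=0
  [2] read 0x2A idx=29: raw=0x2C007 flags P=1 W=1 U=1 S=0
  [3] read 0x2C idx=20: raw=0x30007 flags P=1 W=1 U=1 S=0
  → PA=0x3060E  (4 entries read)
#3 VA=0x28402C14727 (r,kernel):
  [0] read 0x17 idx=5: raw=0x33007 flags P=1 W=1 U=1 S=0
  [1] read 0x33 idx=16: raw=0x36007 flags P=1 W=1 U=1 S=0
  [2] read 0x36 idx=22: raw=0x37007 flags P=1 W=1 U=1 S=0
  [3] read 0x37 idx=20: raw=0x38007 flags P=1 W=1 U=1 S=0
  → PA=0x38727  (4 entries read)
#4 VA=0x4014100EFFD (r,kernel):
  TLB hit vpn=0x4014100E → PA=0x25FFD
#5 VA=0xA0083200983 (r,kernel):
  [0] read 0x17 idx=20: raw=0x3B007 flags P=1 W=1 U=1 S=0
  [1] read 0x3B idx=2: raw=0x3C007 flags P=1 W=1 U=1 S=0
  [2] read 0x3C idx=25: raw=0x21002 flags P=0 W=1 U=0 S=0
  → PAGE_NOT_PRESENT  (3 entries read)
#6 VA=0xD8103A1460E (r,kernel):
  TLB hit vpn=0xD8103A14 → PA=0x3060E
#7 VA=0xE04C2203F02 (r,kernel):
  [0] read 0x17 idx=28: raw=0x3F007 flags P=1 W=1 U=1 S=0
  [1] read 0x3F idx=19: raw=0x40007 flags P=1 W=1 U=1 S=0
  [2] read 0x40 idx=17: raw=0x41007 flags P=1 W=1 U=1 S=0
  [3] read 0x41 idx=3: raw=0x42007 flags P=1 W=1 U=1 S=0
  → PA=0x42F02  (4 entries read)

Entries read for #2: 4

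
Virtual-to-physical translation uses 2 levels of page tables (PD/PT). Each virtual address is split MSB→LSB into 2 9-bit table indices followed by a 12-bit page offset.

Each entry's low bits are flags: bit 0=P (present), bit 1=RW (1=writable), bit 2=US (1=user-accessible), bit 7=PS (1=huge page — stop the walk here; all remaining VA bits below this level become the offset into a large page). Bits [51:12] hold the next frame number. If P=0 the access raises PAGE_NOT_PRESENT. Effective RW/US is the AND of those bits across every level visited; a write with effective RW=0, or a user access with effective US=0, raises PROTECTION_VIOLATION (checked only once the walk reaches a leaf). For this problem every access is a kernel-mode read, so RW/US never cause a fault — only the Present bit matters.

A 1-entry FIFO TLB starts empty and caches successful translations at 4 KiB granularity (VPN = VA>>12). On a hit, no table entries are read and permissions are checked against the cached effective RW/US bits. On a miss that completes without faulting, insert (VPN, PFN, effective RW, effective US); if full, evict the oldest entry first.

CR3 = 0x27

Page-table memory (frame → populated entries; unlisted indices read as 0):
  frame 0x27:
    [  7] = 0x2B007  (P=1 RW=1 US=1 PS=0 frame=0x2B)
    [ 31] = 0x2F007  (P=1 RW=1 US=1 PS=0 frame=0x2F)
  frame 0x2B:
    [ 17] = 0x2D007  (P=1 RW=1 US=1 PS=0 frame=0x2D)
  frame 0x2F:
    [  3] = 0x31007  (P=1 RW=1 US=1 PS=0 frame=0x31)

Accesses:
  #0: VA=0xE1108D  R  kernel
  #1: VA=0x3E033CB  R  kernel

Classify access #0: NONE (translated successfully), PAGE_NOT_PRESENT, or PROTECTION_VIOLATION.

Walk each access:
#0 VA=0xE1108D (r,kernel):
  L0: frame=0x27 idx=7 entry=0x2B007 [P=1 RW=1 US=1 PS=0]
  L1: frame=0x2B idx=17 entry=0x2D007 [P=1 RW=1 US=1 PS=0]
  → PA=0x2D08D  (2 entries read)
#1 VA=0x3E033CB (r,kernel):
  L0: frame=0x27 idx=31 entry=0x2F007 [P=1 RW=1 US=1 PS=0]
  L1: frame=0x2F idx=3 entry=0x31007 [P=1 RW=1 US=1 PS=0]
  → PA=0x313CB  (2 entries read)

Access #0 fault: NONE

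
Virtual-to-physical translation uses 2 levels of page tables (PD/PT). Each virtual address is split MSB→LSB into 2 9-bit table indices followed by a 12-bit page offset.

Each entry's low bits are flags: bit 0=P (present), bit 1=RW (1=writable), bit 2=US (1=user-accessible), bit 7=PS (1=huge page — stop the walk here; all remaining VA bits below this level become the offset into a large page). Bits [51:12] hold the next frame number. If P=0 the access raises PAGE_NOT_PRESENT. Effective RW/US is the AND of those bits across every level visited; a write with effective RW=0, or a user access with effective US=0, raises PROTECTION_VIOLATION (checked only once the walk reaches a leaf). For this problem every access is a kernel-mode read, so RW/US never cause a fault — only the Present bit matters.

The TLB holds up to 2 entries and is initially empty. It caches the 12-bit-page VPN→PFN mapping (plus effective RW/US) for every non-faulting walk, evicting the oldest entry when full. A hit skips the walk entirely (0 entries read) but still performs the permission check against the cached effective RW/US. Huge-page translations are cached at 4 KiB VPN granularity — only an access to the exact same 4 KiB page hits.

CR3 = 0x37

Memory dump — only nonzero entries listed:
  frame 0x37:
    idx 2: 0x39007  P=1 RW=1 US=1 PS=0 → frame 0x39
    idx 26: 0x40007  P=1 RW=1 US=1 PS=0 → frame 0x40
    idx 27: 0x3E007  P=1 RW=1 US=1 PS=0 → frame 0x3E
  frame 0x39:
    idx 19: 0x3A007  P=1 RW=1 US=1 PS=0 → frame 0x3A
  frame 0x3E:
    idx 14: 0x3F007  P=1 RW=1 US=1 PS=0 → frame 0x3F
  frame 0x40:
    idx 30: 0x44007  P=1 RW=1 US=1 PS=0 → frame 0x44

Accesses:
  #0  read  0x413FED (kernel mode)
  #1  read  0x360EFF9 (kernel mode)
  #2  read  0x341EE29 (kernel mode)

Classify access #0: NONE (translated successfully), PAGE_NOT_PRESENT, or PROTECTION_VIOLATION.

Per-access translation:
#0 VA=0x413FED (r,kernel):
  [0] read 0x37 idx=2: raw=0x39007 flags P=1 W=1 U=1 S=0
  [1] read 0x39 idx=19: raw=0x3A007 flags P=1 W=1 U=1 S=0
  ⇒ phys 0x3AFED  [2 reads]
#1 VA=0x360EFF9 (r,kernel):
  [0] read 0x37 idx=27: raw=0x3E007 flags P=1 W=1 U=1 S=0
  [1] read 0x3E idx=14: raw=0x3F007 flags P=1 W=1 U=1 S=0
  ⇒ phys 0x3FFF9  [2 reads]
#2 VA=0x341EE29 (r,kernel):
  [0] read 0x37 idx=26: raw=0x40007 flags P=1 W=1 U=1 S=0
  [1] read 0x40 idx=30: raw=0x44007 flags P=1 W=1 U=1 S=0
  ⇒ phys 0x44E29  [2 reads]

Access #0 fault: NONE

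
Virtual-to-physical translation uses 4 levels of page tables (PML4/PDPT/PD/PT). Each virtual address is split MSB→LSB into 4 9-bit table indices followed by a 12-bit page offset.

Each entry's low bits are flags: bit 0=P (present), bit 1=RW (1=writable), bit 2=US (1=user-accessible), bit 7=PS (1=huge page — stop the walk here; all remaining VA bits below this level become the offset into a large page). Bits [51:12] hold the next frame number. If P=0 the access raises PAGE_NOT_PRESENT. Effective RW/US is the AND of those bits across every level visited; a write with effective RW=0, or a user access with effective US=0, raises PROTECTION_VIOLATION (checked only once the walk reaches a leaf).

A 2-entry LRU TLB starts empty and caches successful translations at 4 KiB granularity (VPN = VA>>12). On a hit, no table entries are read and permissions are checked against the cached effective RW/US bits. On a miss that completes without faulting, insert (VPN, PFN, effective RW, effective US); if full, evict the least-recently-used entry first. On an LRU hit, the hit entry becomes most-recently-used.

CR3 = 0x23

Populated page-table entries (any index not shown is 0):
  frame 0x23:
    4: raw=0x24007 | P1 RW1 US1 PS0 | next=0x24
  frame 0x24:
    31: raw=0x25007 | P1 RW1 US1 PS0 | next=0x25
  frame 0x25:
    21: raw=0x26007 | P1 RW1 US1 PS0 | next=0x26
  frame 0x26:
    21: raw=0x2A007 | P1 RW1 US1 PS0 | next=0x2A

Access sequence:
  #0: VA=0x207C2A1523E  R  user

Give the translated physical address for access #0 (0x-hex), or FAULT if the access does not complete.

Walk each access:
#0 VA=0x207C2A1523E (r,user):
  L0 @0x23[4] → 0x24007  P=1,RW=1,US=1,PS=0
  L1 @0x24[31] → 0x25007  P=1,RW=1,US=1,PS=0
  L2 @0x25[21] → 0x26007  P=1,RW=1,US=1,PS=0
  L3 @0x26[21] → 0x2A007  P=1,RW=1,US=1,PS=0
  → PA=0x2A23E  (4 entries read)

Access #0 PA: 0x2A23E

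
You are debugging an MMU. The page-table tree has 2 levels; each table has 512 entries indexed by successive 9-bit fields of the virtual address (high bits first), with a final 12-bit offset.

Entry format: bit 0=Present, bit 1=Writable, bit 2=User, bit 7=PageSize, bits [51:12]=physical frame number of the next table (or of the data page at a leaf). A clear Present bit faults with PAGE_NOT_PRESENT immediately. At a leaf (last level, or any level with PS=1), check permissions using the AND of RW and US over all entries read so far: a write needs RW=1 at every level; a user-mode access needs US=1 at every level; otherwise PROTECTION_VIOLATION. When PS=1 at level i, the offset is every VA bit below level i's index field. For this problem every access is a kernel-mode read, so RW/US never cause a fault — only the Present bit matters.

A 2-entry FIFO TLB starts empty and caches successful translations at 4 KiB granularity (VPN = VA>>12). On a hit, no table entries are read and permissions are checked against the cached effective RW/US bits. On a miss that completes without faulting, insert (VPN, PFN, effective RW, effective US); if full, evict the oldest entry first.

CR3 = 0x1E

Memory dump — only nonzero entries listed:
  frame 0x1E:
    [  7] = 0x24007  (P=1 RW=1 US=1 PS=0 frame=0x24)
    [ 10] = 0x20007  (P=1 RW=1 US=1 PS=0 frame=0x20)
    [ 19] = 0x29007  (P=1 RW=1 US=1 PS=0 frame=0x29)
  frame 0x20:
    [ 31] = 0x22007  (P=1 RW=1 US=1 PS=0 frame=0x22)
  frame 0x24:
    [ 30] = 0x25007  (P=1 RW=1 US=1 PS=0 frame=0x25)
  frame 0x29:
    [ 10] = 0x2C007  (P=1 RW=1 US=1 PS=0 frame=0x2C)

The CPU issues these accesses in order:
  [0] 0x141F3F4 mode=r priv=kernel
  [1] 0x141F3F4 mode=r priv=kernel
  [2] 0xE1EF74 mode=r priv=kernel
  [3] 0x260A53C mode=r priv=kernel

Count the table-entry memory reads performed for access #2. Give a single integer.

Per-access translation:
#0 VA=0x141F3F4 (r,kernel):
  [0] read 0x1E idx=10: raw=0x20007 flags P=1 W=1 U=1 S=0
  [1] read 0x20 idx=31: raw=0x22007 flags P=1 W=1 U=1 S=0
  ✓ 0x223F4  — 2 lookups
#1 VA=0x141F3F4 (r,kernel):
  TLB hit vpn=0x141F → PA=0x223F4
#2 VA=0xE1EF74 (r,kernel):
  [0] read 0x1E idx=7: raw=0x24007 flags P=1 W=1 U=1 S=0
  [1] read 0x24 idx=30: raw=0x25007 flags P=1 W=1 U=1 S=0
  ✓ 0x25F74  — 2 lookups
#3 VA=0x260A53C (r,kernel):
  [0] read 0x1E idx=19: raw=0x29007 flags P=1 W=1 U=1 S=0
  [1] read 0x29 idx=10: raw=0x2C007 flags P=1 W=1 U=1 S=0
  ✓ 0x2C53C  — 2 lookups

Entries read for #2: 2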